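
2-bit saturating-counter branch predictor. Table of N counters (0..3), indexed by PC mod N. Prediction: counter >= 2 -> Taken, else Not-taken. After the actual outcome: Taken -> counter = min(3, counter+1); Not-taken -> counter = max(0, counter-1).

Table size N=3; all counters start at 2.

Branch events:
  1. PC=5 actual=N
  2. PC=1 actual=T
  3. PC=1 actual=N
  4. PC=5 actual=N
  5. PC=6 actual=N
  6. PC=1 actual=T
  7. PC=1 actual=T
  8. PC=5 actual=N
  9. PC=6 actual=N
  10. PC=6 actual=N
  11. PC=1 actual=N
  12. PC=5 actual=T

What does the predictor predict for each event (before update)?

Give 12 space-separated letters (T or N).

Answer: T T T N T T T N N N T N

Derivation:
Ev 1: PC=5 idx=2 pred=T actual=N -> ctr[2]=1
Ev 2: PC=1 idx=1 pred=T actual=T -> ctr[1]=3
Ev 3: PC=1 idx=1 pred=T actual=N -> ctr[1]=2
Ev 4: PC=5 idx=2 pred=N actual=N -> ctr[2]=0
Ev 5: PC=6 idx=0 pred=T actual=N -> ctr[0]=1
Ev 6: PC=1 idx=1 pred=T actual=T -> ctr[1]=3
Ev 7: PC=1 idx=1 pred=T actual=T -> ctr[1]=3
Ev 8: PC=5 idx=2 pred=N actual=N -> ctr[2]=0
Ev 9: PC=6 idx=0 pred=N actual=N -> ctr[0]=0
Ev 10: PC=6 idx=0 pred=N actual=N -> ctr[0]=0
Ev 11: PC=1 idx=1 pred=T actual=N -> ctr[1]=2
Ev 12: PC=5 idx=2 pred=N actual=T -> ctr[2]=1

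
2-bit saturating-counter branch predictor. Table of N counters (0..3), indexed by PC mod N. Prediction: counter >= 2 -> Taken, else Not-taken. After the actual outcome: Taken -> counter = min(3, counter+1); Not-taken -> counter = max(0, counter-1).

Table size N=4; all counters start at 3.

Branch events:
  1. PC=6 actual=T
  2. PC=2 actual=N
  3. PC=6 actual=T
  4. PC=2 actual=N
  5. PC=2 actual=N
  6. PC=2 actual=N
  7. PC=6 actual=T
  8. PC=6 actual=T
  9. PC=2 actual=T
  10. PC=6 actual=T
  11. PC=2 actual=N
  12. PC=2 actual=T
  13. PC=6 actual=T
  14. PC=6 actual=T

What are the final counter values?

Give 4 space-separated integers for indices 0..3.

Ev 1: PC=6 idx=2 pred=T actual=T -> ctr[2]=3
Ev 2: PC=2 idx=2 pred=T actual=N -> ctr[2]=2
Ev 3: PC=6 idx=2 pred=T actual=T -> ctr[2]=3
Ev 4: PC=2 idx=2 pred=T actual=N -> ctr[2]=2
Ev 5: PC=2 idx=2 pred=T actual=N -> ctr[2]=1
Ev 6: PC=2 idx=2 pred=N actual=N -> ctr[2]=0
Ev 7: PC=6 idx=2 pred=N actual=T -> ctr[2]=1
Ev 8: PC=6 idx=2 pred=N actual=T -> ctr[2]=2
Ev 9: PC=2 idx=2 pred=T actual=T -> ctr[2]=3
Ev 10: PC=6 idx=2 pred=T actual=T -> ctr[2]=3
Ev 11: PC=2 idx=2 pred=T actual=N -> ctr[2]=2
Ev 12: PC=2 idx=2 pred=T actual=T -> ctr[2]=3
Ev 13: PC=6 idx=2 pred=T actual=T -> ctr[2]=3
Ev 14: PC=6 idx=2 pred=T actual=T -> ctr[2]=3

Answer: 3 3 3 3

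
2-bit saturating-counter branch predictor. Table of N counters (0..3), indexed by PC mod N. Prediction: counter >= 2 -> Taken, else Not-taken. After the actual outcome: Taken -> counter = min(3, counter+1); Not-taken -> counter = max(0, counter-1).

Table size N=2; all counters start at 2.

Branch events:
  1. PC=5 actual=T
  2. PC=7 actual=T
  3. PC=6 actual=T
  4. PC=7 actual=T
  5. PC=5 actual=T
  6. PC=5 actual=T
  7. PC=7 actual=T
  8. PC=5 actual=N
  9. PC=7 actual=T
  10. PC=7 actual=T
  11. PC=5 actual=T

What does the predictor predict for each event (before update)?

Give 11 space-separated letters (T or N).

Ev 1: PC=5 idx=1 pred=T actual=T -> ctr[1]=3
Ev 2: PC=7 idx=1 pred=T actual=T -> ctr[1]=3
Ev 3: PC=6 idx=0 pred=T actual=T -> ctr[0]=3
Ev 4: PC=7 idx=1 pred=T actual=T -> ctr[1]=3
Ev 5: PC=5 idx=1 pred=T actual=T -> ctr[1]=3
Ev 6: PC=5 idx=1 pred=T actual=T -> ctr[1]=3
Ev 7: PC=7 idx=1 pred=T actual=T -> ctr[1]=3
Ev 8: PC=5 idx=1 pred=T actual=N -> ctr[1]=2
Ev 9: PC=7 idx=1 pred=T actual=T -> ctr[1]=3
Ev 10: PC=7 idx=1 pred=T actual=T -> ctr[1]=3
Ev 11: PC=5 idx=1 pred=T actual=T -> ctr[1]=3

Answer: T T T T T T T T T T T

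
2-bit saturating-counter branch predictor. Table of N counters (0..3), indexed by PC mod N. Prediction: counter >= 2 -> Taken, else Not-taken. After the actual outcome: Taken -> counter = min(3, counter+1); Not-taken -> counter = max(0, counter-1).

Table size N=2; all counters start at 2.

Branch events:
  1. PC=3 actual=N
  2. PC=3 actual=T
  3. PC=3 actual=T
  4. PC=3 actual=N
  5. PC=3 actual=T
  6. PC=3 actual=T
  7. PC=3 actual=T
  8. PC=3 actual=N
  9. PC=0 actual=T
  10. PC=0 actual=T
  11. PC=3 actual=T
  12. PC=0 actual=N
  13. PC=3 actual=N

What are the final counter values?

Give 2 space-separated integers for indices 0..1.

Answer: 2 2

Derivation:
Ev 1: PC=3 idx=1 pred=T actual=N -> ctr[1]=1
Ev 2: PC=3 idx=1 pred=N actual=T -> ctr[1]=2
Ev 3: PC=3 idx=1 pred=T actual=T -> ctr[1]=3
Ev 4: PC=3 idx=1 pred=T actual=N -> ctr[1]=2
Ev 5: PC=3 idx=1 pred=T actual=T -> ctr[1]=3
Ev 6: PC=3 idx=1 pred=T actual=T -> ctr[1]=3
Ev 7: PC=3 idx=1 pred=T actual=T -> ctr[1]=3
Ev 8: PC=3 idx=1 pred=T actual=N -> ctr[1]=2
Ev 9: PC=0 idx=0 pred=T actual=T -> ctr[0]=3
Ev 10: PC=0 idx=0 pred=T actual=T -> ctr[0]=3
Ev 11: PC=3 idx=1 pred=T actual=T -> ctr[1]=3
Ev 12: PC=0 idx=0 pred=T actual=N -> ctr[0]=2
Ev 13: PC=3 idx=1 pred=T actual=N -> ctr[1]=2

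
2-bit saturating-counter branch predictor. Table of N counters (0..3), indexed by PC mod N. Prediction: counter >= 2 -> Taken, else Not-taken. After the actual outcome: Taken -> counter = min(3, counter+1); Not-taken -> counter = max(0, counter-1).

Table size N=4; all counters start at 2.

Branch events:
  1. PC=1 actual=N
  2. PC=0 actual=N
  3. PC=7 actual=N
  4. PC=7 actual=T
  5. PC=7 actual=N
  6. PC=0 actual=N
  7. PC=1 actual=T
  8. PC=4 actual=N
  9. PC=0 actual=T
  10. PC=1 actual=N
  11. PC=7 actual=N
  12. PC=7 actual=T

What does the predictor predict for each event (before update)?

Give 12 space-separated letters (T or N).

Ev 1: PC=1 idx=1 pred=T actual=N -> ctr[1]=1
Ev 2: PC=0 idx=0 pred=T actual=N -> ctr[0]=1
Ev 3: PC=7 idx=3 pred=T actual=N -> ctr[3]=1
Ev 4: PC=7 idx=3 pred=N actual=T -> ctr[3]=2
Ev 5: PC=7 idx=3 pred=T actual=N -> ctr[3]=1
Ev 6: PC=0 idx=0 pred=N actual=N -> ctr[0]=0
Ev 7: PC=1 idx=1 pred=N actual=T -> ctr[1]=2
Ev 8: PC=4 idx=0 pred=N actual=N -> ctr[0]=0
Ev 9: PC=0 idx=0 pred=N actual=T -> ctr[0]=1
Ev 10: PC=1 idx=1 pred=T actual=N -> ctr[1]=1
Ev 11: PC=7 idx=3 pred=N actual=N -> ctr[3]=0
Ev 12: PC=7 idx=3 pred=N actual=T -> ctr[3]=1

Answer: T T T N T N N N N T N N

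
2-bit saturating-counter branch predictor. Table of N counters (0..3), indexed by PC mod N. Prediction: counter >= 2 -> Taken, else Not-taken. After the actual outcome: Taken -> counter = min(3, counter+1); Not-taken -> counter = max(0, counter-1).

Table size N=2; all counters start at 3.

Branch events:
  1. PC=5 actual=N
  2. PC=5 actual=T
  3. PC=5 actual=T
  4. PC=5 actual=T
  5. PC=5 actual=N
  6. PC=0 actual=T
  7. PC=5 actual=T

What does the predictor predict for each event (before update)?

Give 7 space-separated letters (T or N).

Ev 1: PC=5 idx=1 pred=T actual=N -> ctr[1]=2
Ev 2: PC=5 idx=1 pred=T actual=T -> ctr[1]=3
Ev 3: PC=5 idx=1 pred=T actual=T -> ctr[1]=3
Ev 4: PC=5 idx=1 pred=T actual=T -> ctr[1]=3
Ev 5: PC=5 idx=1 pred=T actual=N -> ctr[1]=2
Ev 6: PC=0 idx=0 pred=T actual=T -> ctr[0]=3
Ev 7: PC=5 idx=1 pred=T actual=T -> ctr[1]=3

Answer: T T T T T T T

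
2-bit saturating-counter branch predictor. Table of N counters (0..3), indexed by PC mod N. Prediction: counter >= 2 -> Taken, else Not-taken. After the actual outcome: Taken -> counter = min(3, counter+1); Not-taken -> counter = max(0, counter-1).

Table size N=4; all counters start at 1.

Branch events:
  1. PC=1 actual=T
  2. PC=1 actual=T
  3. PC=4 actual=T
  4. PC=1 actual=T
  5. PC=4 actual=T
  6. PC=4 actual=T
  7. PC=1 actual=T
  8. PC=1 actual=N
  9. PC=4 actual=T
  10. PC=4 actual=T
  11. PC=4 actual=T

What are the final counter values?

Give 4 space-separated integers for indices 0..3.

Answer: 3 2 1 1

Derivation:
Ev 1: PC=1 idx=1 pred=N actual=T -> ctr[1]=2
Ev 2: PC=1 idx=1 pred=T actual=T -> ctr[1]=3
Ev 3: PC=4 idx=0 pred=N actual=T -> ctr[0]=2
Ev 4: PC=1 idx=1 pred=T actual=T -> ctr[1]=3
Ev 5: PC=4 idx=0 pred=T actual=T -> ctr[0]=3
Ev 6: PC=4 idx=0 pred=T actual=T -> ctr[0]=3
Ev 7: PC=1 idx=1 pred=T actual=T -> ctr[1]=3
Ev 8: PC=1 idx=1 pred=T actual=N -> ctr[1]=2
Ev 9: PC=4 idx=0 pred=T actual=T -> ctr[0]=3
Ev 10: PC=4 idx=0 pred=T actual=T -> ctr[0]=3
Ev 11: PC=4 idx=0 pred=T actual=T -> ctr[0]=3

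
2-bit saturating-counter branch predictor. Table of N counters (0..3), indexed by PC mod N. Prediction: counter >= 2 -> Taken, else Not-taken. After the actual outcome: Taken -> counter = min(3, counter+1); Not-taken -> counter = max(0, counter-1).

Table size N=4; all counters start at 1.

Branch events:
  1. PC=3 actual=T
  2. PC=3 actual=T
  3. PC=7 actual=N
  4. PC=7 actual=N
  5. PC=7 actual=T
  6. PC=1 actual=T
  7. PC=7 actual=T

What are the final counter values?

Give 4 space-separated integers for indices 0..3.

Ev 1: PC=3 idx=3 pred=N actual=T -> ctr[3]=2
Ev 2: PC=3 idx=3 pred=T actual=T -> ctr[3]=3
Ev 3: PC=7 idx=3 pred=T actual=N -> ctr[3]=2
Ev 4: PC=7 idx=3 pred=T actual=N -> ctr[3]=1
Ev 5: PC=7 idx=3 pred=N actual=T -> ctr[3]=2
Ev 6: PC=1 idx=1 pred=N actual=T -> ctr[1]=2
Ev 7: PC=7 idx=3 pred=T actual=T -> ctr[3]=3

Answer: 1 2 1 3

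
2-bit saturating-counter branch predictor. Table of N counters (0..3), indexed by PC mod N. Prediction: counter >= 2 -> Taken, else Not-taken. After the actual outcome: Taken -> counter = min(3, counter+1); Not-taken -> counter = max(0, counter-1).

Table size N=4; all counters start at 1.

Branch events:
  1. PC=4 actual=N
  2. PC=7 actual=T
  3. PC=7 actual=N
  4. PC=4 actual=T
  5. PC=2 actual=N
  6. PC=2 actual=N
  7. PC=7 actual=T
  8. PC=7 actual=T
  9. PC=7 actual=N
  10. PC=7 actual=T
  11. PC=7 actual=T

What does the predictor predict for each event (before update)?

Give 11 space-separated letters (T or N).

Ev 1: PC=4 idx=0 pred=N actual=N -> ctr[0]=0
Ev 2: PC=7 idx=3 pred=N actual=T -> ctr[3]=2
Ev 3: PC=7 idx=3 pred=T actual=N -> ctr[3]=1
Ev 4: PC=4 idx=0 pred=N actual=T -> ctr[0]=1
Ev 5: PC=2 idx=2 pred=N actual=N -> ctr[2]=0
Ev 6: PC=2 idx=2 pred=N actual=N -> ctr[2]=0
Ev 7: PC=7 idx=3 pred=N actual=T -> ctr[3]=2
Ev 8: PC=7 idx=3 pred=T actual=T -> ctr[3]=3
Ev 9: PC=7 idx=3 pred=T actual=N -> ctr[3]=2
Ev 10: PC=7 idx=3 pred=T actual=T -> ctr[3]=3
Ev 11: PC=7 idx=3 pred=T actual=T -> ctr[3]=3

Answer: N N T N N N N T T T T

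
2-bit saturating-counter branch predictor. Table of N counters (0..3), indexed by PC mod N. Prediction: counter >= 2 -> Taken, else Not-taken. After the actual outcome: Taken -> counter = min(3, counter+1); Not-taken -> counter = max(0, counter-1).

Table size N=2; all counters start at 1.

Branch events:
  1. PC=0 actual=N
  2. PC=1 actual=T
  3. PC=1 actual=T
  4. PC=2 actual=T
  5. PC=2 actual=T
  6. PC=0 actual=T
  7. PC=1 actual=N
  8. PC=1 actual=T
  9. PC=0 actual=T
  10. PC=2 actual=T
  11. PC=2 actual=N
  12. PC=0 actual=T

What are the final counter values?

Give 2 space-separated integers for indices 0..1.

Answer: 3 3

Derivation:
Ev 1: PC=0 idx=0 pred=N actual=N -> ctr[0]=0
Ev 2: PC=1 idx=1 pred=N actual=T -> ctr[1]=2
Ev 3: PC=1 idx=1 pred=T actual=T -> ctr[1]=3
Ev 4: PC=2 idx=0 pred=N actual=T -> ctr[0]=1
Ev 5: PC=2 idx=0 pred=N actual=T -> ctr[0]=2
Ev 6: PC=0 idx=0 pred=T actual=T -> ctr[0]=3
Ev 7: PC=1 idx=1 pred=T actual=N -> ctr[1]=2
Ev 8: PC=1 idx=1 pred=T actual=T -> ctr[1]=3
Ev 9: PC=0 idx=0 pred=T actual=T -> ctr[0]=3
Ev 10: PC=2 idx=0 pred=T actual=T -> ctr[0]=3
Ev 11: PC=2 idx=0 pred=T actual=N -> ctr[0]=2
Ev 12: PC=0 idx=0 pred=T actual=T -> ctr[0]=3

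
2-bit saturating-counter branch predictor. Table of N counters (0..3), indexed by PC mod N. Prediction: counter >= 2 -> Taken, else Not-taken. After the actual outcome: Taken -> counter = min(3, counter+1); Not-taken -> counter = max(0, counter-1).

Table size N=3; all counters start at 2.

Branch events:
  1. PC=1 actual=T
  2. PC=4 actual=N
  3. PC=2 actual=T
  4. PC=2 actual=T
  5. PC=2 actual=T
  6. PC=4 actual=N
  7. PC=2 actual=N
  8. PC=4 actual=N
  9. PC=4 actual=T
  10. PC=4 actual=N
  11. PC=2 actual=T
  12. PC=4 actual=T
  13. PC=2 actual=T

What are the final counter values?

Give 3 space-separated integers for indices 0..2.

Answer: 2 1 3

Derivation:
Ev 1: PC=1 idx=1 pred=T actual=T -> ctr[1]=3
Ev 2: PC=4 idx=1 pred=T actual=N -> ctr[1]=2
Ev 3: PC=2 idx=2 pred=T actual=T -> ctr[2]=3
Ev 4: PC=2 idx=2 pred=T actual=T -> ctr[2]=3
Ev 5: PC=2 idx=2 pred=T actual=T -> ctr[2]=3
Ev 6: PC=4 idx=1 pred=T actual=N -> ctr[1]=1
Ev 7: PC=2 idx=2 pred=T actual=N -> ctr[2]=2
Ev 8: PC=4 idx=1 pred=N actual=N -> ctr[1]=0
Ev 9: PC=4 idx=1 pred=N actual=T -> ctr[1]=1
Ev 10: PC=4 idx=1 pred=N actual=N -> ctr[1]=0
Ev 11: PC=2 idx=2 pred=T actual=T -> ctr[2]=3
Ev 12: PC=4 idx=1 pred=N actual=T -> ctr[1]=1
Ev 13: PC=2 idx=2 pred=T actual=T -> ctr[2]=3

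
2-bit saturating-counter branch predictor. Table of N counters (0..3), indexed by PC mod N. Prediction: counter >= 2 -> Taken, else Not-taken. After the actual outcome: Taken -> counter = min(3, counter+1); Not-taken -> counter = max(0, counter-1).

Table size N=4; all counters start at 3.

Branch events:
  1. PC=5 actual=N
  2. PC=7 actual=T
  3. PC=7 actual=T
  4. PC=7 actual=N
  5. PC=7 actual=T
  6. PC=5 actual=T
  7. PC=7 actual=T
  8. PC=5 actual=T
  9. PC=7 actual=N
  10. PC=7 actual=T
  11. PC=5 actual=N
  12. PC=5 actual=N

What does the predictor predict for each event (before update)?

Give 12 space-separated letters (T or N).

Answer: T T T T T T T T T T T T

Derivation:
Ev 1: PC=5 idx=1 pred=T actual=N -> ctr[1]=2
Ev 2: PC=7 idx=3 pred=T actual=T -> ctr[3]=3
Ev 3: PC=7 idx=3 pred=T actual=T -> ctr[3]=3
Ev 4: PC=7 idx=3 pred=T actual=N -> ctr[3]=2
Ev 5: PC=7 idx=3 pred=T actual=T -> ctr[3]=3
Ev 6: PC=5 idx=1 pred=T actual=T -> ctr[1]=3
Ev 7: PC=7 idx=3 pred=T actual=T -> ctr[3]=3
Ev 8: PC=5 idx=1 pred=T actual=T -> ctr[1]=3
Ev 9: PC=7 idx=3 pred=T actual=N -> ctr[3]=2
Ev 10: PC=7 idx=3 pred=T actual=T -> ctr[3]=3
Ev 11: PC=5 idx=1 pred=T actual=N -> ctr[1]=2
Ev 12: PC=5 idx=1 pred=T actual=N -> ctr[1]=1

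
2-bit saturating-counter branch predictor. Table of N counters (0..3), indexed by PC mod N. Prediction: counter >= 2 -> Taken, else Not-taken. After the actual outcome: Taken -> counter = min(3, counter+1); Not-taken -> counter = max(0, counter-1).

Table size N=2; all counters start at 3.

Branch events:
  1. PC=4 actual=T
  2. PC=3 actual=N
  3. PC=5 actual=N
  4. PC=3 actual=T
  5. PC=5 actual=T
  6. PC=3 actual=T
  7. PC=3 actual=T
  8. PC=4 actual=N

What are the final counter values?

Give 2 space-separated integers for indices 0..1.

Ev 1: PC=4 idx=0 pred=T actual=T -> ctr[0]=3
Ev 2: PC=3 idx=1 pred=T actual=N -> ctr[1]=2
Ev 3: PC=5 idx=1 pred=T actual=N -> ctr[1]=1
Ev 4: PC=3 idx=1 pred=N actual=T -> ctr[1]=2
Ev 5: PC=5 idx=1 pred=T actual=T -> ctr[1]=3
Ev 6: PC=3 idx=1 pred=T actual=T -> ctr[1]=3
Ev 7: PC=3 idx=1 pred=T actual=T -> ctr[1]=3
Ev 8: PC=4 idx=0 pred=T actual=N -> ctr[0]=2

Answer: 2 3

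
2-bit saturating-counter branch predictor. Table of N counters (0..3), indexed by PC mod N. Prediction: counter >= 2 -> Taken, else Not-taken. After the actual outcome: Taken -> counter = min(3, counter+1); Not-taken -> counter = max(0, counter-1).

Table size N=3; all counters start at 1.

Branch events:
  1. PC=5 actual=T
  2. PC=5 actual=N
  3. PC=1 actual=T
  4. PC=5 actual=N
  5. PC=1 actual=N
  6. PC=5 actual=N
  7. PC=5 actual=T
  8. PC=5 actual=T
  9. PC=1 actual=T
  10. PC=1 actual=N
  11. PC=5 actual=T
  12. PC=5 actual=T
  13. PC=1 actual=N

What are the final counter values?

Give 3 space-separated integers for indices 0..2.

Ev 1: PC=5 idx=2 pred=N actual=T -> ctr[2]=2
Ev 2: PC=5 idx=2 pred=T actual=N -> ctr[2]=1
Ev 3: PC=1 idx=1 pred=N actual=T -> ctr[1]=2
Ev 4: PC=5 idx=2 pred=N actual=N -> ctr[2]=0
Ev 5: PC=1 idx=1 pred=T actual=N -> ctr[1]=1
Ev 6: PC=5 idx=2 pred=N actual=N -> ctr[2]=0
Ev 7: PC=5 idx=2 pred=N actual=T -> ctr[2]=1
Ev 8: PC=5 idx=2 pred=N actual=T -> ctr[2]=2
Ev 9: PC=1 idx=1 pred=N actual=T -> ctr[1]=2
Ev 10: PC=1 idx=1 pred=T actual=N -> ctr[1]=1
Ev 11: PC=5 idx=2 pred=T actual=T -> ctr[2]=3
Ev 12: PC=5 idx=2 pred=T actual=T -> ctr[2]=3
Ev 13: PC=1 idx=1 pred=N actual=N -> ctr[1]=0

Answer: 1 0 3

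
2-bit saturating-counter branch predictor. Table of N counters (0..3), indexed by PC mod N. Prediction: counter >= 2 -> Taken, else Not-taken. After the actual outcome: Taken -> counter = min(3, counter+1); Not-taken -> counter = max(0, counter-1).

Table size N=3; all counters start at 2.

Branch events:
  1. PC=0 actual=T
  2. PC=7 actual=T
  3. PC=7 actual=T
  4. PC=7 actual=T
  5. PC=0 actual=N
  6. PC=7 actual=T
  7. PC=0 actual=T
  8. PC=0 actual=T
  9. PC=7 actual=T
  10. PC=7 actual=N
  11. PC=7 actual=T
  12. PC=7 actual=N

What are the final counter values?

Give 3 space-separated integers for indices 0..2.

Answer: 3 2 2

Derivation:
Ev 1: PC=0 idx=0 pred=T actual=T -> ctr[0]=3
Ev 2: PC=7 idx=1 pred=T actual=T -> ctr[1]=3
Ev 3: PC=7 idx=1 pred=T actual=T -> ctr[1]=3
Ev 4: PC=7 idx=1 pred=T actual=T -> ctr[1]=3
Ev 5: PC=0 idx=0 pred=T actual=N -> ctr[0]=2
Ev 6: PC=7 idx=1 pred=T actual=T -> ctr[1]=3
Ev 7: PC=0 idx=0 pred=T actual=T -> ctr[0]=3
Ev 8: PC=0 idx=0 pred=T actual=T -> ctr[0]=3
Ev 9: PC=7 idx=1 pred=T actual=T -> ctr[1]=3
Ev 10: PC=7 idx=1 pred=T actual=N -> ctr[1]=2
Ev 11: PC=7 idx=1 pred=T actual=T -> ctr[1]=3
Ev 12: PC=7 idx=1 pred=T actual=N -> ctr[1]=2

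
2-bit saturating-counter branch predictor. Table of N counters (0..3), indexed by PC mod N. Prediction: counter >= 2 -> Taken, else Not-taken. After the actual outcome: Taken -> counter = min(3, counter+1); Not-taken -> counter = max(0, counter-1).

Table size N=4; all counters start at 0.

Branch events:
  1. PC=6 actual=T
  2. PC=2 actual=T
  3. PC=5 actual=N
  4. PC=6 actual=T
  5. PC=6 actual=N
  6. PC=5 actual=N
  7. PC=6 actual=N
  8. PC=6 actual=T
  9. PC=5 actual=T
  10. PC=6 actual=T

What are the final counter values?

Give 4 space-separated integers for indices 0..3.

Answer: 0 1 3 0

Derivation:
Ev 1: PC=6 idx=2 pred=N actual=T -> ctr[2]=1
Ev 2: PC=2 idx=2 pred=N actual=T -> ctr[2]=2
Ev 3: PC=5 idx=1 pred=N actual=N -> ctr[1]=0
Ev 4: PC=6 idx=2 pred=T actual=T -> ctr[2]=3
Ev 5: PC=6 idx=2 pred=T actual=N -> ctr[2]=2
Ev 6: PC=5 idx=1 pred=N actual=N -> ctr[1]=0
Ev 7: PC=6 idx=2 pred=T actual=N -> ctr[2]=1
Ev 8: PC=6 idx=2 pred=N actual=T -> ctr[2]=2
Ev 9: PC=5 idx=1 pred=N actual=T -> ctr[1]=1
Ev 10: PC=6 idx=2 pred=T actual=T -> ctr[2]=3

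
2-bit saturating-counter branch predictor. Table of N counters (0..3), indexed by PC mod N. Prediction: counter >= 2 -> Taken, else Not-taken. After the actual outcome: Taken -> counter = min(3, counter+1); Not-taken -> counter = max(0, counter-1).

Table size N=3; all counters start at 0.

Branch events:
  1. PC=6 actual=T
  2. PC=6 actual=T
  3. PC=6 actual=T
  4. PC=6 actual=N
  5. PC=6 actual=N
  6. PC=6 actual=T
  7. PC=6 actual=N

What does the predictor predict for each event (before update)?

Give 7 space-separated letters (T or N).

Ev 1: PC=6 idx=0 pred=N actual=T -> ctr[0]=1
Ev 2: PC=6 idx=0 pred=N actual=T -> ctr[0]=2
Ev 3: PC=6 idx=0 pred=T actual=T -> ctr[0]=3
Ev 4: PC=6 idx=0 pred=T actual=N -> ctr[0]=2
Ev 5: PC=6 idx=0 pred=T actual=N -> ctr[0]=1
Ev 6: PC=6 idx=0 pred=N actual=T -> ctr[0]=2
Ev 7: PC=6 idx=0 pred=T actual=N -> ctr[0]=1

Answer: N N T T T N T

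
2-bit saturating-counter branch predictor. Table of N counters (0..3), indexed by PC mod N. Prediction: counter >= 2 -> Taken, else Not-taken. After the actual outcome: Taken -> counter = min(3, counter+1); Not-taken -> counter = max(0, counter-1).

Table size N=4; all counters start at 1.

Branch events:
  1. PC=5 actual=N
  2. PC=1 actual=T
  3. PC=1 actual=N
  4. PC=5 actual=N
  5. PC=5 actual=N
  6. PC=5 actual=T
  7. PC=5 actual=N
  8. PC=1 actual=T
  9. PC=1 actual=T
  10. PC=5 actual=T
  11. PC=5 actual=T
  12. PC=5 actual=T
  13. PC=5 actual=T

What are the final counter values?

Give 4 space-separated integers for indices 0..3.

Ev 1: PC=5 idx=1 pred=N actual=N -> ctr[1]=0
Ev 2: PC=1 idx=1 pred=N actual=T -> ctr[1]=1
Ev 3: PC=1 idx=1 pred=N actual=N -> ctr[1]=0
Ev 4: PC=5 idx=1 pred=N actual=N -> ctr[1]=0
Ev 5: PC=5 idx=1 pred=N actual=N -> ctr[1]=0
Ev 6: PC=5 idx=1 pred=N actual=T -> ctr[1]=1
Ev 7: PC=5 idx=1 pred=N actual=N -> ctr[1]=0
Ev 8: PC=1 idx=1 pred=N actual=T -> ctr[1]=1
Ev 9: PC=1 idx=1 pred=N actual=T -> ctr[1]=2
Ev 10: PC=5 idx=1 pred=T actual=T -> ctr[1]=3
Ev 11: PC=5 idx=1 pred=T actual=T -> ctr[1]=3
Ev 12: PC=5 idx=1 pred=T actual=T -> ctr[1]=3
Ev 13: PC=5 idx=1 pred=T actual=T -> ctr[1]=3

Answer: 1 3 1 1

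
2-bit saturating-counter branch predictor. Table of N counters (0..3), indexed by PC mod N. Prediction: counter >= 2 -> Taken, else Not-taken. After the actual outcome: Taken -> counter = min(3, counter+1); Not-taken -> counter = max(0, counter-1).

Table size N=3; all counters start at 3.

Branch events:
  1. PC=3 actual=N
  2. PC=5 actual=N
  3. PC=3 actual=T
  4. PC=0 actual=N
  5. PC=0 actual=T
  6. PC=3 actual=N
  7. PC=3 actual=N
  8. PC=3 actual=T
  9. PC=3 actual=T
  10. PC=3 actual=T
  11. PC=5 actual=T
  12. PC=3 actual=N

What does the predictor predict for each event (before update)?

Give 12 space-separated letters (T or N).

Answer: T T T T T T T N T T T T

Derivation:
Ev 1: PC=3 idx=0 pred=T actual=N -> ctr[0]=2
Ev 2: PC=5 idx=2 pred=T actual=N -> ctr[2]=2
Ev 3: PC=3 idx=0 pred=T actual=T -> ctr[0]=3
Ev 4: PC=0 idx=0 pred=T actual=N -> ctr[0]=2
Ev 5: PC=0 idx=0 pred=T actual=T -> ctr[0]=3
Ev 6: PC=3 idx=0 pred=T actual=N -> ctr[0]=2
Ev 7: PC=3 idx=0 pred=T actual=N -> ctr[0]=1
Ev 8: PC=3 idx=0 pred=N actual=T -> ctr[0]=2
Ev 9: PC=3 idx=0 pred=T actual=T -> ctr[0]=3
Ev 10: PC=3 idx=0 pred=T actual=T -> ctr[0]=3
Ev 11: PC=5 idx=2 pred=T actual=T -> ctr[2]=3
Ev 12: PC=3 idx=0 pred=T actual=N -> ctr[0]=2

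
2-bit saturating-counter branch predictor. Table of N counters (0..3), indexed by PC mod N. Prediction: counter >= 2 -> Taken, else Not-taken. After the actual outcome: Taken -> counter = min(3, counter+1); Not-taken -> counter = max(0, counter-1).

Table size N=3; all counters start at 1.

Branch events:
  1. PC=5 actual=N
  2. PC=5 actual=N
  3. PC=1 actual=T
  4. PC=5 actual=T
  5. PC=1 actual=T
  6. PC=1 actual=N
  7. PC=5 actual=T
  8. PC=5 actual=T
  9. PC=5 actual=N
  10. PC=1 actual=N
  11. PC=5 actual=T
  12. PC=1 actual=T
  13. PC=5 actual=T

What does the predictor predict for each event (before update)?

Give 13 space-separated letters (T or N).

Ev 1: PC=5 idx=2 pred=N actual=N -> ctr[2]=0
Ev 2: PC=5 idx=2 pred=N actual=N -> ctr[2]=0
Ev 3: PC=1 idx=1 pred=N actual=T -> ctr[1]=2
Ev 4: PC=5 idx=2 pred=N actual=T -> ctr[2]=1
Ev 5: PC=1 idx=1 pred=T actual=T -> ctr[1]=3
Ev 6: PC=1 idx=1 pred=T actual=N -> ctr[1]=2
Ev 7: PC=5 idx=2 pred=N actual=T -> ctr[2]=2
Ev 8: PC=5 idx=2 pred=T actual=T -> ctr[2]=3
Ev 9: PC=5 idx=2 pred=T actual=N -> ctr[2]=2
Ev 10: PC=1 idx=1 pred=T actual=N -> ctr[1]=1
Ev 11: PC=5 idx=2 pred=T actual=T -> ctr[2]=3
Ev 12: PC=1 idx=1 pred=N actual=T -> ctr[1]=2
Ev 13: PC=5 idx=2 pred=T actual=T -> ctr[2]=3

Answer: N N N N T T N T T T T N T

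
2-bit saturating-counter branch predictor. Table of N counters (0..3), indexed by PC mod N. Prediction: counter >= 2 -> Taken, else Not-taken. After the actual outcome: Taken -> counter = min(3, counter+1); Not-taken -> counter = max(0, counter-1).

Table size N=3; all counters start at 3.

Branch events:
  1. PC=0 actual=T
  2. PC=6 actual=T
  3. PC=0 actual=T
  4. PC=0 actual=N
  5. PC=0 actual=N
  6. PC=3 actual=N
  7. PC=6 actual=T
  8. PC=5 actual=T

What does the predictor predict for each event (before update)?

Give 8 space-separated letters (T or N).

Ev 1: PC=0 idx=0 pred=T actual=T -> ctr[0]=3
Ev 2: PC=6 idx=0 pred=T actual=T -> ctr[0]=3
Ev 3: PC=0 idx=0 pred=T actual=T -> ctr[0]=3
Ev 4: PC=0 idx=0 pred=T actual=N -> ctr[0]=2
Ev 5: PC=0 idx=0 pred=T actual=N -> ctr[0]=1
Ev 6: PC=3 idx=0 pred=N actual=N -> ctr[0]=0
Ev 7: PC=6 idx=0 pred=N actual=T -> ctr[0]=1
Ev 8: PC=5 idx=2 pred=T actual=T -> ctr[2]=3

Answer: T T T T T N N T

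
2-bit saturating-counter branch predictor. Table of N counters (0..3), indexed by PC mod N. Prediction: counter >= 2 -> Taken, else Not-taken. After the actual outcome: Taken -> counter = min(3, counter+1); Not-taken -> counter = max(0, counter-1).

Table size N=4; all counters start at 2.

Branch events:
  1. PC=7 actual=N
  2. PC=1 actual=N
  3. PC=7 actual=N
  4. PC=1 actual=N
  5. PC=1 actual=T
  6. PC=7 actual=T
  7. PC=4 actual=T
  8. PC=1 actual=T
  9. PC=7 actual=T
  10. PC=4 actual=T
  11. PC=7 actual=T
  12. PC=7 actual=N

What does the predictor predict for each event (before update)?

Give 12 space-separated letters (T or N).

Ev 1: PC=7 idx=3 pred=T actual=N -> ctr[3]=1
Ev 2: PC=1 idx=1 pred=T actual=N -> ctr[1]=1
Ev 3: PC=7 idx=3 pred=N actual=N -> ctr[3]=0
Ev 4: PC=1 idx=1 pred=N actual=N -> ctr[1]=0
Ev 5: PC=1 idx=1 pred=N actual=T -> ctr[1]=1
Ev 6: PC=7 idx=3 pred=N actual=T -> ctr[3]=1
Ev 7: PC=4 idx=0 pred=T actual=T -> ctr[0]=3
Ev 8: PC=1 idx=1 pred=N actual=T -> ctr[1]=2
Ev 9: PC=7 idx=3 pred=N actual=T -> ctr[3]=2
Ev 10: PC=4 idx=0 pred=T actual=T -> ctr[0]=3
Ev 11: PC=7 idx=3 pred=T actual=T -> ctr[3]=3
Ev 12: PC=7 idx=3 pred=T actual=N -> ctr[3]=2

Answer: T T N N N N T N N T T T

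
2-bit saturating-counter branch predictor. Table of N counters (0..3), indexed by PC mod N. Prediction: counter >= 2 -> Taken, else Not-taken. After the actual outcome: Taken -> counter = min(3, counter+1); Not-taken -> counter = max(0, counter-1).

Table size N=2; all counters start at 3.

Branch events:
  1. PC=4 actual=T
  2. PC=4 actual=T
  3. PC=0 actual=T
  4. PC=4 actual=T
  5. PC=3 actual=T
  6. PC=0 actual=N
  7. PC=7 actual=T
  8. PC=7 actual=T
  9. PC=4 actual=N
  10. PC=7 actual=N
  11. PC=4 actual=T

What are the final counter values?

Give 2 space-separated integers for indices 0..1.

Answer: 2 2

Derivation:
Ev 1: PC=4 idx=0 pred=T actual=T -> ctr[0]=3
Ev 2: PC=4 idx=0 pred=T actual=T -> ctr[0]=3
Ev 3: PC=0 idx=0 pred=T actual=T -> ctr[0]=3
Ev 4: PC=4 idx=0 pred=T actual=T -> ctr[0]=3
Ev 5: PC=3 idx=1 pred=T actual=T -> ctr[1]=3
Ev 6: PC=0 idx=0 pred=T actual=N -> ctr[0]=2
Ev 7: PC=7 idx=1 pred=T actual=T -> ctr[1]=3
Ev 8: PC=7 idx=1 pred=T actual=T -> ctr[1]=3
Ev 9: PC=4 idx=0 pred=T actual=N -> ctr[0]=1
Ev 10: PC=7 idx=1 pred=T actual=N -> ctr[1]=2
Ev 11: PC=4 idx=0 pred=N actual=T -> ctr[0]=2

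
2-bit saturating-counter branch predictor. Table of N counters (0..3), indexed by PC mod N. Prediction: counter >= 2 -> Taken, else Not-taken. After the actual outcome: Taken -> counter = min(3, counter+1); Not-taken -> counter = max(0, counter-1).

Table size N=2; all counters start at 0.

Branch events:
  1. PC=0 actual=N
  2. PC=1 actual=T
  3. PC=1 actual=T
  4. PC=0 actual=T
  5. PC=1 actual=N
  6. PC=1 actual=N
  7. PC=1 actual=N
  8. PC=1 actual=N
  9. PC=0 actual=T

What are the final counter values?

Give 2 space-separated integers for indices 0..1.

Ev 1: PC=0 idx=0 pred=N actual=N -> ctr[0]=0
Ev 2: PC=1 idx=1 pred=N actual=T -> ctr[1]=1
Ev 3: PC=1 idx=1 pred=N actual=T -> ctr[1]=2
Ev 4: PC=0 idx=0 pred=N actual=T -> ctr[0]=1
Ev 5: PC=1 idx=1 pred=T actual=N -> ctr[1]=1
Ev 6: PC=1 idx=1 pred=N actual=N -> ctr[1]=0
Ev 7: PC=1 idx=1 pred=N actual=N -> ctr[1]=0
Ev 8: PC=1 idx=1 pred=N actual=N -> ctr[1]=0
Ev 9: PC=0 idx=0 pred=N actual=T -> ctr[0]=2

Answer: 2 0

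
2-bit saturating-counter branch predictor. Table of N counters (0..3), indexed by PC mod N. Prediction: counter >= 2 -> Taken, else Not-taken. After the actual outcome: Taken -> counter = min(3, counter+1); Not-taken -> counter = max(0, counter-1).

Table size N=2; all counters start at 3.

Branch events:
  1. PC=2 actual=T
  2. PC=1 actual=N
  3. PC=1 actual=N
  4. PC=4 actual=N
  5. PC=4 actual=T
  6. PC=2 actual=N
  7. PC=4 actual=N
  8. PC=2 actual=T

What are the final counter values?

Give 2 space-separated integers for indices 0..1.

Answer: 2 1

Derivation:
Ev 1: PC=2 idx=0 pred=T actual=T -> ctr[0]=3
Ev 2: PC=1 idx=1 pred=T actual=N -> ctr[1]=2
Ev 3: PC=1 idx=1 pred=T actual=N -> ctr[1]=1
Ev 4: PC=4 idx=0 pred=T actual=N -> ctr[0]=2
Ev 5: PC=4 idx=0 pred=T actual=T -> ctr[0]=3
Ev 6: PC=2 idx=0 pred=T actual=N -> ctr[0]=2
Ev 7: PC=4 idx=0 pred=T actual=N -> ctr[0]=1
Ev 8: PC=2 idx=0 pred=N actual=T -> ctr[0]=2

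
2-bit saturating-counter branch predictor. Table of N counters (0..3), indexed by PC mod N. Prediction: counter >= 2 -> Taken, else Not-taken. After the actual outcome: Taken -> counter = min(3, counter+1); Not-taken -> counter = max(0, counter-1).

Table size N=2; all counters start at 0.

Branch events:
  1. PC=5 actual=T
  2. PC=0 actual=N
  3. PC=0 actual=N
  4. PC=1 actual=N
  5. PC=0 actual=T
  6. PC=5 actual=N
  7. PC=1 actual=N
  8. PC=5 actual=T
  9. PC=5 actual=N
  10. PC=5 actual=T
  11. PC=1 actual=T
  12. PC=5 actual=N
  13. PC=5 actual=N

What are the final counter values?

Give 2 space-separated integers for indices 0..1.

Ev 1: PC=5 idx=1 pred=N actual=T -> ctr[1]=1
Ev 2: PC=0 idx=0 pred=N actual=N -> ctr[0]=0
Ev 3: PC=0 idx=0 pred=N actual=N -> ctr[0]=0
Ev 4: PC=1 idx=1 pred=N actual=N -> ctr[1]=0
Ev 5: PC=0 idx=0 pred=N actual=T -> ctr[0]=1
Ev 6: PC=5 idx=1 pred=N actual=N -> ctr[1]=0
Ev 7: PC=1 idx=1 pred=N actual=N -> ctr[1]=0
Ev 8: PC=5 idx=1 pred=N actual=T -> ctr[1]=1
Ev 9: PC=5 idx=1 pred=N actual=N -> ctr[1]=0
Ev 10: PC=5 idx=1 pred=N actual=T -> ctr[1]=1
Ev 11: PC=1 idx=1 pred=N actual=T -> ctr[1]=2
Ev 12: PC=5 idx=1 pred=T actual=N -> ctr[1]=1
Ev 13: PC=5 idx=1 pred=N actual=N -> ctr[1]=0

Answer: 1 0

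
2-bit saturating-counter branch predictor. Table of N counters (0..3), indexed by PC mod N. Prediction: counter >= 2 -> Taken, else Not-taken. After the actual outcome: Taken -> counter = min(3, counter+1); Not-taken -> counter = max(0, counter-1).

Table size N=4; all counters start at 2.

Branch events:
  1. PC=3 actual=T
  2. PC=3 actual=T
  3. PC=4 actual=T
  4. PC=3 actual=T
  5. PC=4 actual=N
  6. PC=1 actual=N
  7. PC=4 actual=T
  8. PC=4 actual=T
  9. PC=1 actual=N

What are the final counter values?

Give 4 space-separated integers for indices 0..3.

Ev 1: PC=3 idx=3 pred=T actual=T -> ctr[3]=3
Ev 2: PC=3 idx=3 pred=T actual=T -> ctr[3]=3
Ev 3: PC=4 idx=0 pred=T actual=T -> ctr[0]=3
Ev 4: PC=3 idx=3 pred=T actual=T -> ctr[3]=3
Ev 5: PC=4 idx=0 pred=T actual=N -> ctr[0]=2
Ev 6: PC=1 idx=1 pred=T actual=N -> ctr[1]=1
Ev 7: PC=4 idx=0 pred=T actual=T -> ctr[0]=3
Ev 8: PC=4 idx=0 pred=T actual=T -> ctr[0]=3
Ev 9: PC=1 idx=1 pred=N actual=N -> ctr[1]=0

Answer: 3 0 2 3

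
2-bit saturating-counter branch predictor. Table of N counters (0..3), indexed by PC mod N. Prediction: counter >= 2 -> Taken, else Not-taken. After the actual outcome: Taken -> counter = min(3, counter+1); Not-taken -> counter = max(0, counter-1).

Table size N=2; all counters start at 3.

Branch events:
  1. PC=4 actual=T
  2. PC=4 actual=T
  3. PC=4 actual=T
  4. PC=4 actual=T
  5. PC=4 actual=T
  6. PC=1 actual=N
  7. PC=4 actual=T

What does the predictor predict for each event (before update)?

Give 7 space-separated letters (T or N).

Answer: T T T T T T T

Derivation:
Ev 1: PC=4 idx=0 pred=T actual=T -> ctr[0]=3
Ev 2: PC=4 idx=0 pred=T actual=T -> ctr[0]=3
Ev 3: PC=4 idx=0 pred=T actual=T -> ctr[0]=3
Ev 4: PC=4 idx=0 pred=T actual=T -> ctr[0]=3
Ev 5: PC=4 idx=0 pred=T actual=T -> ctr[0]=3
Ev 6: PC=1 idx=1 pred=T actual=N -> ctr[1]=2
Ev 7: PC=4 idx=0 pred=T actual=T -> ctr[0]=3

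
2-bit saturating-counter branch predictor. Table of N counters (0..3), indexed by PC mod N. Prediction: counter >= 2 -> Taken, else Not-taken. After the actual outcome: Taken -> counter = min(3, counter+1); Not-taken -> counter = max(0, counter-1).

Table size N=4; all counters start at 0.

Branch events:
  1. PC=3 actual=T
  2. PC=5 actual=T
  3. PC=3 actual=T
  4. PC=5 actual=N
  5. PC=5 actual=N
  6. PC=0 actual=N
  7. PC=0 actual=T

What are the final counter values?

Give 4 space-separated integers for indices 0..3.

Answer: 1 0 0 2

Derivation:
Ev 1: PC=3 idx=3 pred=N actual=T -> ctr[3]=1
Ev 2: PC=5 idx=1 pred=N actual=T -> ctr[1]=1
Ev 3: PC=3 idx=3 pred=N actual=T -> ctr[3]=2
Ev 4: PC=5 idx=1 pred=N actual=N -> ctr[1]=0
Ev 5: PC=5 idx=1 pred=N actual=N -> ctr[1]=0
Ev 6: PC=0 idx=0 pred=N actual=N -> ctr[0]=0
Ev 7: PC=0 idx=0 pred=N actual=T -> ctr[0]=1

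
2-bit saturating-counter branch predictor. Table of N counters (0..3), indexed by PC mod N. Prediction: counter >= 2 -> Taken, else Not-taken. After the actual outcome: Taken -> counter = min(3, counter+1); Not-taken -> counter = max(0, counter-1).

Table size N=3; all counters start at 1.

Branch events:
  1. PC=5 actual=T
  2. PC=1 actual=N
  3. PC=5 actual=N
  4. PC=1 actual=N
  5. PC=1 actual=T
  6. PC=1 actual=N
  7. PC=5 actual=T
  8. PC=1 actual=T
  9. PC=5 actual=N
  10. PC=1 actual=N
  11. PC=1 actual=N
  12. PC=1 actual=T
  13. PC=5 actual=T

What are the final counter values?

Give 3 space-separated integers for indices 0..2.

Ev 1: PC=5 idx=2 pred=N actual=T -> ctr[2]=2
Ev 2: PC=1 idx=1 pred=N actual=N -> ctr[1]=0
Ev 3: PC=5 idx=2 pred=T actual=N -> ctr[2]=1
Ev 4: PC=1 idx=1 pred=N actual=N -> ctr[1]=0
Ev 5: PC=1 idx=1 pred=N actual=T -> ctr[1]=1
Ev 6: PC=1 idx=1 pred=N actual=N -> ctr[1]=0
Ev 7: PC=5 idx=2 pred=N actual=T -> ctr[2]=2
Ev 8: PC=1 idx=1 pred=N actual=T -> ctr[1]=1
Ev 9: PC=5 idx=2 pred=T actual=N -> ctr[2]=1
Ev 10: PC=1 idx=1 pred=N actual=N -> ctr[1]=0
Ev 11: PC=1 idx=1 pred=N actual=N -> ctr[1]=0
Ev 12: PC=1 idx=1 pred=N actual=T -> ctr[1]=1
Ev 13: PC=5 idx=2 pred=N actual=T -> ctr[2]=2

Answer: 1 1 2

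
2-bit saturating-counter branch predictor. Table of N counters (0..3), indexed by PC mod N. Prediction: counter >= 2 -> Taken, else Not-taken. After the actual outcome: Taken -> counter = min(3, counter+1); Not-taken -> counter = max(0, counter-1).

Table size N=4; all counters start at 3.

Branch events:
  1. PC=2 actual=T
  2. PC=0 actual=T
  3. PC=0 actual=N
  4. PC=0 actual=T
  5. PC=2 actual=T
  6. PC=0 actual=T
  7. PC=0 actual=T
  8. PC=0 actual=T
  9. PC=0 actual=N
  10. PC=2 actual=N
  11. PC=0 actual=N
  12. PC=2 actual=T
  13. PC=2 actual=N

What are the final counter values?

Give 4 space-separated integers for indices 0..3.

Answer: 1 3 2 3

Derivation:
Ev 1: PC=2 idx=2 pred=T actual=T -> ctr[2]=3
Ev 2: PC=0 idx=0 pred=T actual=T -> ctr[0]=3
Ev 3: PC=0 idx=0 pred=T actual=N -> ctr[0]=2
Ev 4: PC=0 idx=0 pred=T actual=T -> ctr[0]=3
Ev 5: PC=2 idx=2 pred=T actual=T -> ctr[2]=3
Ev 6: PC=0 idx=0 pred=T actual=T -> ctr[0]=3
Ev 7: PC=0 idx=0 pred=T actual=T -> ctr[0]=3
Ev 8: PC=0 idx=0 pred=T actual=T -> ctr[0]=3
Ev 9: PC=0 idx=0 pred=T actual=N -> ctr[0]=2
Ev 10: PC=2 idx=2 pred=T actual=N -> ctr[2]=2
Ev 11: PC=0 idx=0 pred=T actual=N -> ctr[0]=1
Ev 12: PC=2 idx=2 pred=T actual=T -> ctr[2]=3
Ev 13: PC=2 idx=2 pred=T actual=N -> ctr[2]=2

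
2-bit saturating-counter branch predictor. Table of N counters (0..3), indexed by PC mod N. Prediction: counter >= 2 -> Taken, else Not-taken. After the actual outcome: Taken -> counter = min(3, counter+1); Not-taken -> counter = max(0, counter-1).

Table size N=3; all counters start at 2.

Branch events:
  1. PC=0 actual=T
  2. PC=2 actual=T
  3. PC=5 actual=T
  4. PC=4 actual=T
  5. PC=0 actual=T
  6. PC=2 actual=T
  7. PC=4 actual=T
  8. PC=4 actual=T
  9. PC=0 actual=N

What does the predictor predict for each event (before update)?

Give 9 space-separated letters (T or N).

Answer: T T T T T T T T T

Derivation:
Ev 1: PC=0 idx=0 pred=T actual=T -> ctr[0]=3
Ev 2: PC=2 idx=2 pred=T actual=T -> ctr[2]=3
Ev 3: PC=5 idx=2 pred=T actual=T -> ctr[2]=3
Ev 4: PC=4 idx=1 pred=T actual=T -> ctr[1]=3
Ev 5: PC=0 idx=0 pred=T actual=T -> ctr[0]=3
Ev 6: PC=2 idx=2 pred=T actual=T -> ctr[2]=3
Ev 7: PC=4 idx=1 pred=T actual=T -> ctr[1]=3
Ev 8: PC=4 idx=1 pred=T actual=T -> ctr[1]=3
Ev 9: PC=0 idx=0 pred=T actual=N -> ctr[0]=2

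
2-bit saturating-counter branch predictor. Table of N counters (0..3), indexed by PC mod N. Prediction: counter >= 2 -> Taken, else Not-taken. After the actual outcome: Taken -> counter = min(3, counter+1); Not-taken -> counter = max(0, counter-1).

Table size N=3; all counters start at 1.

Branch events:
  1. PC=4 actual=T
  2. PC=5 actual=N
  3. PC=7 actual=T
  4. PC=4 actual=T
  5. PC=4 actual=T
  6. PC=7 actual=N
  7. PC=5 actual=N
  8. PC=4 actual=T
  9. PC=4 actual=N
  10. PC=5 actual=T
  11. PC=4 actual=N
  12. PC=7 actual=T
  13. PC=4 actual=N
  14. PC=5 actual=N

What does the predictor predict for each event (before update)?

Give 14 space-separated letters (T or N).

Answer: N N T T T T N T T N T N T N

Derivation:
Ev 1: PC=4 idx=1 pred=N actual=T -> ctr[1]=2
Ev 2: PC=5 idx=2 pred=N actual=N -> ctr[2]=0
Ev 3: PC=7 idx=1 pred=T actual=T -> ctr[1]=3
Ev 4: PC=4 idx=1 pred=T actual=T -> ctr[1]=3
Ev 5: PC=4 idx=1 pred=T actual=T -> ctr[1]=3
Ev 6: PC=7 idx=1 pred=T actual=N -> ctr[1]=2
Ev 7: PC=5 idx=2 pred=N actual=N -> ctr[2]=0
Ev 8: PC=4 idx=1 pred=T actual=T -> ctr[1]=3
Ev 9: PC=4 idx=1 pred=T actual=N -> ctr[1]=2
Ev 10: PC=5 idx=2 pred=N actual=T -> ctr[2]=1
Ev 11: PC=4 idx=1 pred=T actual=N -> ctr[1]=1
Ev 12: PC=7 idx=1 pred=N actual=T -> ctr[1]=2
Ev 13: PC=4 idx=1 pred=T actual=N -> ctr[1]=1
Ev 14: PC=5 idx=2 pred=N actual=N -> ctr[2]=0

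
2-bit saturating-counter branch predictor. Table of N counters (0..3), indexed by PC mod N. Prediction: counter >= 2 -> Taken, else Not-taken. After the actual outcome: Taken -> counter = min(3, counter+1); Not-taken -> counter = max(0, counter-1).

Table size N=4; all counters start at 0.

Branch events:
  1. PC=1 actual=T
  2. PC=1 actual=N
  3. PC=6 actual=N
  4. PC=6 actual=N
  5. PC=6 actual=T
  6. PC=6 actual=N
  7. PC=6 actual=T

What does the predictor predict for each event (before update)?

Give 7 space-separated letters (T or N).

Ev 1: PC=1 idx=1 pred=N actual=T -> ctr[1]=1
Ev 2: PC=1 idx=1 pred=N actual=N -> ctr[1]=0
Ev 3: PC=6 idx=2 pred=N actual=N -> ctr[2]=0
Ev 4: PC=6 idx=2 pred=N actual=N -> ctr[2]=0
Ev 5: PC=6 idx=2 pred=N actual=T -> ctr[2]=1
Ev 6: PC=6 idx=2 pred=N actual=N -> ctr[2]=0
Ev 7: PC=6 idx=2 pred=N actual=T -> ctr[2]=1

Answer: N N N N N N N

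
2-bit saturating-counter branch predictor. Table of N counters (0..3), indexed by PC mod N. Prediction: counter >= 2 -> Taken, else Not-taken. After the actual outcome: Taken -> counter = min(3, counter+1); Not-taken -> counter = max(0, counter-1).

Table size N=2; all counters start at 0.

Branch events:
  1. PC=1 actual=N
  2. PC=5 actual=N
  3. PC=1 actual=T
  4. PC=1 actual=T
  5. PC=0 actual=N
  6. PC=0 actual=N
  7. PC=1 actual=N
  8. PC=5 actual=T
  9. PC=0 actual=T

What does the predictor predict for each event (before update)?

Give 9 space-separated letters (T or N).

Ev 1: PC=1 idx=1 pred=N actual=N -> ctr[1]=0
Ev 2: PC=5 idx=1 pred=N actual=N -> ctr[1]=0
Ev 3: PC=1 idx=1 pred=N actual=T -> ctr[1]=1
Ev 4: PC=1 idx=1 pred=N actual=T -> ctr[1]=2
Ev 5: PC=0 idx=0 pred=N actual=N -> ctr[0]=0
Ev 6: PC=0 idx=0 pred=N actual=N -> ctr[0]=0
Ev 7: PC=1 idx=1 pred=T actual=N -> ctr[1]=1
Ev 8: PC=5 idx=1 pred=N actual=T -> ctr[1]=2
Ev 9: PC=0 idx=0 pred=N actual=T -> ctr[0]=1

Answer: N N N N N N T N N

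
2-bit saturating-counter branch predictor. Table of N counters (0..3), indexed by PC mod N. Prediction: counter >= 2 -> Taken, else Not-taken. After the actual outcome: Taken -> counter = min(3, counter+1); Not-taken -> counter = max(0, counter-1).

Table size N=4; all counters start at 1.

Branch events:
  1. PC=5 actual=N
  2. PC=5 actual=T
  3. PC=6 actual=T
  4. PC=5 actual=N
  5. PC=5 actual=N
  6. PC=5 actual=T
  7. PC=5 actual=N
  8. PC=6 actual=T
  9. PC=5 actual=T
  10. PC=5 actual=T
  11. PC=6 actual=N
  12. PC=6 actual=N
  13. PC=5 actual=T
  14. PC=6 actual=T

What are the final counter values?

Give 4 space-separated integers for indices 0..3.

Ev 1: PC=5 idx=1 pred=N actual=N -> ctr[1]=0
Ev 2: PC=5 idx=1 pred=N actual=T -> ctr[1]=1
Ev 3: PC=6 idx=2 pred=N actual=T -> ctr[2]=2
Ev 4: PC=5 idx=1 pred=N actual=N -> ctr[1]=0
Ev 5: PC=5 idx=1 pred=N actual=N -> ctr[1]=0
Ev 6: PC=5 idx=1 pred=N actual=T -> ctr[1]=1
Ev 7: PC=5 idx=1 pred=N actual=N -> ctr[1]=0
Ev 8: PC=6 idx=2 pred=T actual=T -> ctr[2]=3
Ev 9: PC=5 idx=1 pred=N actual=T -> ctr[1]=1
Ev 10: PC=5 idx=1 pred=N actual=T -> ctr[1]=2
Ev 11: PC=6 idx=2 pred=T actual=N -> ctr[2]=2
Ev 12: PC=6 idx=2 pred=T actual=N -> ctr[2]=1
Ev 13: PC=5 idx=1 pred=T actual=T -> ctr[1]=3
Ev 14: PC=6 idx=2 pred=N actual=T -> ctr[2]=2

Answer: 1 3 2 1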